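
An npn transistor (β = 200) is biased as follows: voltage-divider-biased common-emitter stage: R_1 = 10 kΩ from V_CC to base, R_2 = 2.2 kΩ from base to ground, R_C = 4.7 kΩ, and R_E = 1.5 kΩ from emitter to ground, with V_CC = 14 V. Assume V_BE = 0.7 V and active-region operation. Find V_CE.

Thevenize the base divider: V_Th = V_CC·R_2/(R_1+R_2) = 14×2.2/12.2 = 2.52 V, R_Th = R_1‖R_2 = 1.8 kΩ.
Base-emitter loop: V_Th = I_B·R_Th + V_BE + (β+1)I_B·R_E, so I_B = (2.52 − 0.7) / (1.8 + 201×1.5) = 0.00602 mA.
I_C = β·I_B = 200×0.00602 = 1.2 mA, and I_E = (β+1)I_B = 1.21 mA.
V_CE = V_CC − I_C·R_C − I_E·R_E = 14 − 1.2×4.7 − 1.21×1.5 = 6.53 V.
V_CE = 6.53 V > 0.2 V confirms active-region operation.

V_CE ≈ 6.5 V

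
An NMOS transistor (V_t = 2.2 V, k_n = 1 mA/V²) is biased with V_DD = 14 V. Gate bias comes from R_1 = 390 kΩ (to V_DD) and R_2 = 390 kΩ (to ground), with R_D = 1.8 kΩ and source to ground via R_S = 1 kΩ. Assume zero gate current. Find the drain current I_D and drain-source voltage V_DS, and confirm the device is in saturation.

I_D ≈ 2.5 mA, V_DS ≈ 6.9 V

V_G = V_DD·R_2/(R_1+R_2) = 14×390/780 = 7 V.
Assume saturation: I_D = (k_n/2)(V_GS − V_t)² with V_GS = V_G − I_D·R_S = 7 − 1·I_D.
Substituting gives 0.5·I_D² − 5.8·I_D + 11.5 = 0, with roots I_D = 2.54 or 9.06 mA.
The root I_D = 9.06 mA gives V_GS = -2.06 V ≤ V_t, so take I_D = 2.54 mA.
Then V_GS = 4.46 V and V_DS = V_DD − I_D(R_D+R_S) = 14 − 2.54×2.8 = 6.88 V.
Saturation requires V_DS ≥ V_GS − V_t = 2.26 V; 6.88 ≥ 2.26 ✓.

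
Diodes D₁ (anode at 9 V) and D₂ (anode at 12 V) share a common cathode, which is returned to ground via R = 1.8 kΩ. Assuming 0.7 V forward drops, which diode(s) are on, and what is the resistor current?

Only D₂ conducts; I_R ≈ 6.3 mA

Assume both conduct. Then node N would need to be at both 9−0.7 = 8.3 V and 12−0.7 = 11.3 V, which is impossible.
Assume only D₂ conducts: V_N = 12 − 0.7 = 11.3 V, so I_R = 11.3/1.8 = 6.28 mA.
Check D₁: its anode-to-cathode voltage is 9 − 11.3 = -2.3 V < 0.7 V, so it is off. The assumption is consistent.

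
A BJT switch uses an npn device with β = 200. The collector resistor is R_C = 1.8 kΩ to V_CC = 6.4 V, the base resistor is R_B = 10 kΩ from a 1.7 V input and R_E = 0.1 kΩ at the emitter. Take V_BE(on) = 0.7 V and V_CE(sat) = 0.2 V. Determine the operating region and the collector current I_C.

saturation; I_C ≈ 3.3 mA

Assume active: I_B = (1.7 − 0.7)/(10 + 201×0.1) = 0.0332 mA, I_C = β·I_B = 6.64 mA.
Then V_CE = 6.4 − 6.64×1.8 − 6.68×0.1 = -6.23 V < 0.2 V — the active assumption fails.
Re-solve with V_CE = 0.2 V. KCL at the emitter: V_E/R_E = (V_BB−0.7−V_E)/R_B + (V_CC−0.2−V_E)/R_C, giving V_E = 0.333 V.
I_C = (V_CC − 0.2 − V_E)/R_C = (6.2 − 0.333)/1.8 = 3.26 mA.
Check: I_B = (1 − 0.333)/10 = 0.0667 mA, and β·I_B = 13.3 mA > I_C, confirming saturation.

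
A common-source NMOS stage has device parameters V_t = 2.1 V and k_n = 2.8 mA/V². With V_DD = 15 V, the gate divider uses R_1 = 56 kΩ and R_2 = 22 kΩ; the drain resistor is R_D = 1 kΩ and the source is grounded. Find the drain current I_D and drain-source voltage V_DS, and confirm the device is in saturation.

V_G = V_DD·R_2/(R_1+R_2) = 15×22/78 = 4.23 V. With the source grounded, V_GS = V_G = 4.23 V.
Assume saturation: I_D = (k_n/2)(V_GS − V_t)² = (2.8/2)×(4.23 − 2.1)² = 1.4×2.13² = 6.36 mA.
V_DS = V_DD − I_D·R_D = 15 − 6.36×1 = 8.64 V.
Saturation requires V_DS ≥ V_GS − V_t = 2.13 V; 8.64 ≥ 2.13 ✓.

I_D ≈ 6.4 mA, V_DS ≈ 8.6 V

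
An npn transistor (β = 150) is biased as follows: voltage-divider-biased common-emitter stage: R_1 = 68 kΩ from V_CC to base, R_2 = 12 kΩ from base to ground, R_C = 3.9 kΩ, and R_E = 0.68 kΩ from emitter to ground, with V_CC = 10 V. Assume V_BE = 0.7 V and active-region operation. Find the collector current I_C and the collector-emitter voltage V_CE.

I_C ≈ 1.1 mA, V_CE ≈ 5.1 V

Thevenize the base divider: V_Th = V_CC·R_2/(R_1+R_2) = 10×12/80 = 1.5 V, R_Th = R_1‖R_2 = 10.2 kΩ.
Base-emitter loop: V_Th = I_B·R_Th + V_BE + (β+1)I_B·R_E, so I_B = (1.5 − 0.7) / (10.2 + 151×0.68) = 0.00709 mA.
I_C = β·I_B = 150×0.00709 = 1.06 mA, and I_E = (β+1)I_B = 1.07 mA.
V_CE = V_CC − I_C·R_C − I_E·R_E = 10 − 1.06×3.9 − 1.07×0.68 = 5.13 V.
V_CE = 5.13 V > 0.2 V confirms active-region operation.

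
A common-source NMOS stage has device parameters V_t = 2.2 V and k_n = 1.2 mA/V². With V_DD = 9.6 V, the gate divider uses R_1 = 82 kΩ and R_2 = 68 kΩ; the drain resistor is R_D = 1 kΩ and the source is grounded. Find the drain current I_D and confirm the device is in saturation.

I_D ≈ 2.8 mA

V_G = V_DD·R_2/(R_1+R_2) = 9.6×68/150 = 4.35 V. With the source grounded, V_GS = V_G = 4.35 V.
Assume saturation: I_D = (k_n/2)(V_GS − V_t)² = (1.2/2)×(4.35 − 2.2)² = 0.6×2.15² = 2.78 mA.
V_DS = V_DD − I_D·R_D = 9.6 − 2.78×1 = 6.82 V.
Saturation requires V_DS ≥ V_GS − V_t = 2.15 V; 6.82 ≥ 2.15 ✓.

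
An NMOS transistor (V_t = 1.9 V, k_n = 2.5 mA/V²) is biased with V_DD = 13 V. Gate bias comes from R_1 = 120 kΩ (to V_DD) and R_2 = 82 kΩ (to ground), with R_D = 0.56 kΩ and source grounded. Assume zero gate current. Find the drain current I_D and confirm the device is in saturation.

V_G = V_DD·R_2/(R_1+R_2) = 13×82/202 = 5.28 V. With the source grounded, V_GS = V_G = 5.28 V.
Assume saturation: I_D = (k_n/2)(V_GS − V_t)² = (2.5/2)×(5.28 − 1.9)² = 1.25×3.38² = 14.3 mA.
V_DS = V_DD − I_D·R_D = 13 − 14.3×0.56 = 5.02 V.
Saturation requires V_DS ≥ V_GS − V_t = 3.38 V; 5.02 ≥ 3.38 ✓.

I_D ≈ 14 mA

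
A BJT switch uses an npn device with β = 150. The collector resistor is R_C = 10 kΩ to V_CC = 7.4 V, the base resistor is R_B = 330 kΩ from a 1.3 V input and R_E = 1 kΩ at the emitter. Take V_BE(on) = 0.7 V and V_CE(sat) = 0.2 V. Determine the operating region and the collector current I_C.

Assume active. Base-emitter loop: I_B = (V_BB − V_BE)/(R_B + (β+1)R_E) = (1.3 − 0.7)/(330 + 151×1) = 0.00125 mA.
I_C = β·I_B = 150×0.00125 = 0.187 mA.
V_CE = V_CC − I_C·R_C − I_E·R_E = 7.4 − 0.187×10 − 0.188×1 = 5.34 V > V_CE(sat), so the active-region assumption holds.

active; I_C ≈ 0.19 mA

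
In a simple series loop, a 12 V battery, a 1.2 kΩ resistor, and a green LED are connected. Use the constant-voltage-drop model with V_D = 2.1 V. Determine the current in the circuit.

KVL around the loop: 12 = V_D + I·R = 2.1 + I × 1.2 kΩ.
So I = (12 − 2.1) / 1.2 kΩ = 9.9 / 1.2 = 8.25 mA.

I ≈ 8.2 mA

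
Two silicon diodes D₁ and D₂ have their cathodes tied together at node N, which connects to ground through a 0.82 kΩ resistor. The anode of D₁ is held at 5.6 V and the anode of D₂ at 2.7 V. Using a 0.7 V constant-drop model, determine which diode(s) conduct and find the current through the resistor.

Only D₁ conducts; I_R ≈ 6 mA

Assume both conduct. Then node N would need to be at both 5.6−0.7 = 4.9 V and 2.7−0.7 = 2 V, which is impossible.
Assume only D₁ conducts: V_N = 5.6 − 0.7 = 4.9 V, so I_R = 4.9/0.82 = 5.98 mA.
Check D₂: its anode-to-cathode voltage is 2.7 − 4.9 = -2.2 V < 0.7 V, so it is off. The assumption is consistent.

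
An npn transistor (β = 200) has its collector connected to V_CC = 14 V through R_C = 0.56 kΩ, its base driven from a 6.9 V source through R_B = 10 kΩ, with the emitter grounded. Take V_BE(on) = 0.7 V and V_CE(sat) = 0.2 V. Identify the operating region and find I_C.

saturation; I_C ≈ 25 mA

Assume active: I_B = (6.9 − 0.7)/10 = 0.62 mA, giving I_C = β·I_B = 124 mA.
But then V_CE = 14 − 124×0.56 = -55.4 V < V_CE(sat) = 0.2 V — impossible in the active region.
So the transistor is saturated. With V_CE = 0.2 V, I_C = (V_CC − 0.2)/R_C = 13.8/0.56 = 24.6 mA.
Check: β·I_B = 124 mA > I_C = 24.6 mA, confirming saturation.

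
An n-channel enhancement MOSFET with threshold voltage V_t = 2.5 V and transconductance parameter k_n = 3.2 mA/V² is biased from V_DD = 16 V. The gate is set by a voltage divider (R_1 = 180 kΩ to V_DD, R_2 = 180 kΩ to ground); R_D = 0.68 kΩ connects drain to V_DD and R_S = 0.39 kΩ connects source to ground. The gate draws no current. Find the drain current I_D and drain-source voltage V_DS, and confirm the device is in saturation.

I_D ≈ 8.3 mA, V_DS ≈ 7.1 V

V_G = V_DD·R_2/(R_1+R_2) = 16×180/360 = 8 V.
Assume saturation: I_D = (k_n/2)(V_GS − V_t)² with V_GS = V_G − I_D·R_S = 8 − 0.39·I_D.
Substituting gives 0.243·I_D² − 7.86·I_D + 48.4 = 0, with roots I_D = 8.27 or 24 mA.
The root I_D = 24 mA gives V_GS = -1.38 V ≤ V_t, so take I_D = 8.27 mA.
Then V_GS = 4.77 V and V_DS = V_DD − I_D(R_D+R_S) = 16 − 8.27×1.07 = 7.15 V.
Saturation requires V_DS ≥ V_GS − V_t = 2.27 V; 7.15 ≥ 2.27 ✓.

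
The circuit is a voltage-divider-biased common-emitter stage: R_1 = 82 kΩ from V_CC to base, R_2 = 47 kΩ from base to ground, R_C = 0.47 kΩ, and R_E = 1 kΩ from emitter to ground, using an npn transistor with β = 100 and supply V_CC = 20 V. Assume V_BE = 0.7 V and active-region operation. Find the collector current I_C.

I_C ≈ 5 mA

Thevenize the base divider: V_Th = V_CC·R_2/(R_1+R_2) = 20×47/129 = 7.29 V, R_Th = R_1‖R_2 = 29.9 kΩ.
Base-emitter loop: V_Th = I_B·R_Th + V_BE + (β+1)I_B·R_E, so I_B = (7.29 − 0.7) / (29.9 + 101×1) = 0.0503 mA.
I_C = β·I_B = 100×0.0503 = 5.03 mA, and I_E = (β+1)I_B = 5.08 mA.
V_CE = V_CC − I_C·R_C − I_E·R_E = 20 − 5.03×0.47 − 5.08×1 = 12.6 V.
V_CE = 12.6 V > 0.2 V confirms active-region operation.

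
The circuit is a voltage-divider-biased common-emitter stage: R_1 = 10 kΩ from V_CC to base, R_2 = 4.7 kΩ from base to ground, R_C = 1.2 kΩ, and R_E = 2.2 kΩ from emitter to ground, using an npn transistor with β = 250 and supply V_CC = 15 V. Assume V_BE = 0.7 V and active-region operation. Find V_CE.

V_CE ≈ 8.7 V

Thevenize the base divider: V_Th = V_CC·R_2/(R_1+R_2) = 15×4.7/14.7 = 4.8 V, R_Th = R_1‖R_2 = 3.2 kΩ.
Base-emitter loop: V_Th = I_B·R_Th + V_BE + (β+1)I_B·R_E, so I_B = (4.8 − 0.7) / (3.2 + 251×2.2) = 0.00737 mA.
I_C = β·I_B = 250×0.00737 = 1.84 mA, and I_E = (β+1)I_B = 1.85 mA.
V_CE = V_CC − I_C·R_C − I_E·R_E = 15 − 1.84×1.2 − 1.85×2.2 = 8.72 V.
V_CE = 8.72 V > 0.2 V confirms active-region operation.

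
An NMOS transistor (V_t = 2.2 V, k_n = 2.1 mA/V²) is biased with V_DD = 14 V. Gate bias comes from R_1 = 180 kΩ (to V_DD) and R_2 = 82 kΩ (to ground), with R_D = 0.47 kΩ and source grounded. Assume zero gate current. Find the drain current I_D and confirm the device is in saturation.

I_D ≈ 5 mA

V_G = V_DD·R_2/(R_1+R_2) = 14×82/262 = 4.38 V. With the source grounded, V_GS = V_G = 4.38 V.
Assume saturation: I_D = (k_n/2)(V_GS − V_t)² = (2.1/2)×(4.38 − 2.2)² = 1.05×2.18² = 5 mA.
V_DS = V_DD − I_D·R_D = 14 − 5×0.47 = 11.7 V.
Saturation requires V_DS ≥ V_GS − V_t = 2.18 V; 11.7 ≥ 2.18 ✓.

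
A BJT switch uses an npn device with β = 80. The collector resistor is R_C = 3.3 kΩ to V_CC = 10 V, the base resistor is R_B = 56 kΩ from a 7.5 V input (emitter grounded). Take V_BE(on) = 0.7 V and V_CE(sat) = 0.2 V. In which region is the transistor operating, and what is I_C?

saturation; I_C ≈ 3 mA

Assume active: I_B = (7.5 − 0.7)/56 = 0.121 mA, giving I_C = β·I_B = 9.71 mA.
But then V_CE = 10 − 9.71×3.3 = -22.1 V < V_CE(sat) = 0.2 V — impossible in the active region.
So the transistor is saturated. With V_CE = 0.2 V, I_C = (V_CC − 0.2)/R_C = 9.8/3.3 = 2.97 mA.
Check: β·I_B = 9.71 mA > I_C = 2.97 mA, confirming saturation.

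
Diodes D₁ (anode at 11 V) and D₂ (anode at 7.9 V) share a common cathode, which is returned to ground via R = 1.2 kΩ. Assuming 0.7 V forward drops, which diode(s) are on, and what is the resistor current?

Assume both conduct. Then node N would need to be at both 11−0.7 = 10.3 V and 7.9−0.7 = 7.2 V, which is impossible.
Assume only D₁ conducts: V_N = 11 − 0.7 = 10.3 V, so I_R = 10.3/1.2 = 8.58 mA.
Check D₂: its anode-to-cathode voltage is 7.9 − 10.3 = -2.4 V < 0.7 V, so it is off. The assumption is consistent.

Only D₁ conducts; I_R ≈ 8.6 mA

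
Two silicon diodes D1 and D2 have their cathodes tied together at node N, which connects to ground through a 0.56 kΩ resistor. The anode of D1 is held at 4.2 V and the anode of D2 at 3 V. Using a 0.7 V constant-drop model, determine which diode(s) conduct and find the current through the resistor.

Only D1 conducts; I_R ≈ 6.2 mA

Assume both conduct. Then node N would need to be at both 4.2−0.7 = 3.5 V and 3−0.7 = 2.3 V, which is impossible.
Assume only D1 conducts: V_N = 4.2 − 0.7 = 3.5 V, so I_R = 3.5/0.56 = 6.25 mA.
Check D2: its anode-to-cathode voltage is 3 − 3.5 = -0.5 V < 0.7 V, so it is off. The assumption is consistent.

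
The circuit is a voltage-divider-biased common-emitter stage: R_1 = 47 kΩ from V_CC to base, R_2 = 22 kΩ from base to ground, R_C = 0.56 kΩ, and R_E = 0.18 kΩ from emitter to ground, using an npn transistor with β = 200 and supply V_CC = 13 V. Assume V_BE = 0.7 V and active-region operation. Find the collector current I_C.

I_C ≈ 13 mA

Thevenize the base divider: V_Th = V_CC·R_2/(R_1+R_2) = 13×22/69 = 4.14 V, R_Th = R_1‖R_2 = 15 kΩ.
Base-emitter loop: V_Th = I_B·R_Th + V_BE + (β+1)I_B·R_E, so I_B = (4.14 − 0.7) / (15 + 201×0.18) = 0.0673 mA.
I_C = β·I_B = 200×0.0673 = 13.5 mA, and I_E = (β+1)I_B = 13.5 mA.
V_CE = V_CC − I_C·R_C − I_E·R_E = 13 − 13.5×0.56 − 13.5×0.18 = 3.02 V.
V_CE = 3.02 V > 0.2 V confirms active-region operation.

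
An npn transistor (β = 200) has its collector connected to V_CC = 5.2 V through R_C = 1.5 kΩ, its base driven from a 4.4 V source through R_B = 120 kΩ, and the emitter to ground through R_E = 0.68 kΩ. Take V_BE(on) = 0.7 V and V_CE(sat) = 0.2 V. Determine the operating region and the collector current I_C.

saturation; I_C ≈ 2.3 mA

Assume active: I_B = (4.4 − 0.7)/(120 + 201×0.68) = 0.0144 mA, I_C = β·I_B = 2.88 mA.
Then V_CE = 5.2 − 2.88×1.5 − 2.9×0.68 = -1.09 V < 0.2 V — the active assumption fails.
Re-solve with V_CE = 0.2 V. KCL at the emitter: V_E/R_E = (V_BB−0.7−V_E)/R_B + (V_CC−0.2−V_E)/R_C, giving V_E = 1.57 V.
I_C = (V_CC − 0.2 − V_E)/R_C = (5 − 1.57)/1.5 = 2.29 mA.
Check: I_B = (3.7 − 1.57)/120 = 0.0178 mA, and β·I_B = 3.55 mA > I_C, confirming saturation.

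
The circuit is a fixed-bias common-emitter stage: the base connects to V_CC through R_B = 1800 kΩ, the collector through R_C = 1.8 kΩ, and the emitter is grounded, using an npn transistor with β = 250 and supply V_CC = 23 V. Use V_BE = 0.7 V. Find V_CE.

Base loop: V_CC = I_B·R_B + V_BE, so I_B = (23 − 0.7)/1800 kΩ = 0.0124 mA.
In the active region I_C = β·I_B = 250 × 0.0124 = 3.1 mA.
Collector loop: V_CE = V_CC − I_C·R_C = 23 − 3.1×1.8 = 17.4 V.
Since V_CE = 17.4 V > V_CE(sat) ≈ 0.2 V, the transistor is in the active region as assumed.

V_CE ≈ 17 V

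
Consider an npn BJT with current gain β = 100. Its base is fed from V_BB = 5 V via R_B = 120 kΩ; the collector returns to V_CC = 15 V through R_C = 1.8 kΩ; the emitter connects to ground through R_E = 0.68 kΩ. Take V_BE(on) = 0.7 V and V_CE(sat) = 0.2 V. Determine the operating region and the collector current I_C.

Assume active. Base-emitter loop: I_B = (V_BB − V_BE)/(R_B + (β+1)R_E) = (5 − 0.7)/(120 + 101×0.68) = 0.0228 mA.
I_C = β·I_B = 100×0.0228 = 2.28 mA.
V_CE = V_CC − I_C·R_C − I_E·R_E = 15 − 2.28×1.8 − 2.3×0.68 = 9.33 V > V_CE(sat), so the active-region assumption holds.

active; I_C ≈ 2.3 mA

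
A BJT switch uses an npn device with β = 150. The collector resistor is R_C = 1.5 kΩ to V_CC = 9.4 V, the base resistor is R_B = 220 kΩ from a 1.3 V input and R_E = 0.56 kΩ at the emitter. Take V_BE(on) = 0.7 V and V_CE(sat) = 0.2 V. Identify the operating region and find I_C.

active; I_C ≈ 0.3 mA

Assume active. Base-emitter loop: I_B = (V_BB − V_BE)/(R_B + (β+1)R_E) = (1.3 − 0.7)/(220 + 151×0.56) = 0.00197 mA.
I_C = β·I_B = 150×0.00197 = 0.296 mA.
V_CE = V_CC − I_C·R_C − I_E·R_E = 9.4 − 0.296×1.5 − 0.297×0.56 = 8.79 V > V_CE(sat), so the active-region assumption holds.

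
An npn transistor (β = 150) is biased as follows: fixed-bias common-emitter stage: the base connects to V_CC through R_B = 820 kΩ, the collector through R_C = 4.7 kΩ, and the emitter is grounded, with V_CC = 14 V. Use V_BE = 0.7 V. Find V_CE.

V_CE ≈ 2.6 V

Base loop: V_CC = I_B·R_B + V_BE, so I_B = (14 − 0.7)/820 kΩ = 0.0162 mA.
In the active region I_C = β·I_B = 150 × 0.0162 = 2.43 mA.
Collector loop: V_CE = V_CC − I_C·R_C = 14 − 2.43×4.7 = 2.57 V.
Since V_CE = 2.57 V > V_CE(sat) ≈ 0.2 V, the transistor is in the active region as assumed.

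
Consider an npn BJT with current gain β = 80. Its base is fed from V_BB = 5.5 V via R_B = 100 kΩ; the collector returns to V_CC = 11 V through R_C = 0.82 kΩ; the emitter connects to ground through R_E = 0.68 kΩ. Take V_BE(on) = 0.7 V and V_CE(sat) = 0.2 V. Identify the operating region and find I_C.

active; I_C ≈ 2.5 mA

Assume active. Base-emitter loop: I_B = (V_BB − V_BE)/(R_B + (β+1)R_E) = (5.5 − 0.7)/(100 + 81×0.68) = 0.031 mA.
I_C = β·I_B = 80×0.031 = 2.48 mA.
V_CE = V_CC − I_C·R_C − I_E·R_E = 11 − 2.48×0.82 − 2.51×0.68 = 7.26 V > V_CE(sat), so the active-region assumption holds.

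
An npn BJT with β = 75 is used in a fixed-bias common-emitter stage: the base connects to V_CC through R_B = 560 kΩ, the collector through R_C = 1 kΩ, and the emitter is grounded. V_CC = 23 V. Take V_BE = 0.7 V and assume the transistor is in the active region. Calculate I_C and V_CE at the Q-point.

I_C ≈ 3 mA, V_CE ≈ 20 V

Base loop: V_CC = I_B·R_B + V_BE, so I_B = (23 − 0.7)/560 kΩ = 0.0398 mA.
In the active region I_C = β·I_B = 75 × 0.0398 = 2.99 mA.
Collector loop: V_CE = V_CC − I_C·R_C = 23 − 2.99×1 = 20 V.
Since V_CE = 20 V > V_CE(sat) ≈ 0.2 V, the transistor is in the active region as assumed.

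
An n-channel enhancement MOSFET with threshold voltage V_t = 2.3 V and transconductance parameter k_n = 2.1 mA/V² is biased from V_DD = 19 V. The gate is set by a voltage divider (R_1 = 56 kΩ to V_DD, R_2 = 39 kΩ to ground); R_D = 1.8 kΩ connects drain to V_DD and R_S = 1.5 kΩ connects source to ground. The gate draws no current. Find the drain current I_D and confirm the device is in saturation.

I_D ≈ 2.6 mA

V_G = V_DD·R_2/(R_1+R_2) = 19×39/95 = 7.8 V.
Assume saturation: I_D = (k_n/2)(V_GS − V_t)² with V_GS = V_G − I_D·R_S = 7.8 − 1.5·I_D.
Substituting gives 2.36·I_D² − 18.3·I_D + 31.8 = 0, with roots I_D = 2.61 or 5.14 mA.
The root I_D = 5.14 mA gives V_GS = 0.0871 V ≤ V_t, so take I_D = 2.61 mA.
Then V_GS = 3.88 V and V_DS = V_DD − I_D(R_D+R_S) = 19 − 2.61×3.3 = 10.4 V.
Saturation requires V_DS ≥ V_GS − V_t = 1.58 V; 10.4 ≥ 1.58 ✓.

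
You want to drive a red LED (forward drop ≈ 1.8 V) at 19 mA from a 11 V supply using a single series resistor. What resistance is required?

The resistor drops V_S − V_D = 11 − 1.8 = 9.2 V at 19 mA.
R = 9.2 V / 19 mA = 0.484 kΩ.

R ≈ 0.48 kΩ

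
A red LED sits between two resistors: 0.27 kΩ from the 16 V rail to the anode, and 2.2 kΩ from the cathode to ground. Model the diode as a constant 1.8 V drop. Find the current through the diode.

I ≈ 5.7 mA

The two resistors are in series with the diode, so KVL gives 16 = I·0.27 + 1.8 + I·2.2.
I = (16 − 1.8) / (0.27 + 2.2) kΩ = 14.2 / 2.47 = 5.75 mA.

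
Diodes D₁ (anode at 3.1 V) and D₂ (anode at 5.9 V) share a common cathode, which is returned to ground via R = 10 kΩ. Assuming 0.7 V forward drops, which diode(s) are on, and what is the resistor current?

Assume both conduct. Then node N would need to be at both 3.1−0.7 = 2.4 V and 5.9−0.7 = 5.2 V, which is impossible.
Assume only D₂ conducts: V_N = 5.9 − 0.7 = 5.2 V, so I_R = 5.2/10 = 0.52 mA.
Check D₁: its anode-to-cathode voltage is 3.1 − 5.2 = -2.1 V < 0.7 V, so it is off. The assumption is consistent.

Only D₂ conducts; I_R ≈ 0.52 mA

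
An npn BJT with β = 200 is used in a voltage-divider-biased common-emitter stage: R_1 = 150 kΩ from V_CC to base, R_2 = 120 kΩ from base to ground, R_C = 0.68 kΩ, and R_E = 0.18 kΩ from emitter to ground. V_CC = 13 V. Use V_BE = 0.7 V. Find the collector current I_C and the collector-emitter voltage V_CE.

I_C ≈ 9.9 mA, V_CE ≈ 4.5 V

Thevenize the base divider: V_Th = V_CC·R_2/(R_1+R_2) = 13×120/270 = 5.78 V, R_Th = R_1‖R_2 = 66.7 kΩ.
Base-emitter loop: V_Th = I_B·R_Th + V_BE + (β+1)I_B·R_E, so I_B = (5.78 − 0.7) / (66.7 + 201×0.18) = 0.0494 mA.
I_C = β·I_B = 200×0.0494 = 9.87 mA, and I_E = (β+1)I_B = 9.92 mA.
V_CE = V_CC − I_C·R_C − I_E·R_E = 13 − 9.87×0.68 − 9.92×0.18 = 4.5 V.
V_CE = 4.5 V > 0.2 V confirms active-region operation.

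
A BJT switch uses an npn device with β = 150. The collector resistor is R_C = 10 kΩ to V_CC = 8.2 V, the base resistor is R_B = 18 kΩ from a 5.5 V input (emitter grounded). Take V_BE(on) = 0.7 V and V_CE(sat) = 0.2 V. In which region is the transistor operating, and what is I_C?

saturation; I_C ≈ 0.8 mA

Assume active: I_B = (5.5 − 0.7)/18 = 0.267 mA, giving I_C = β·I_B = 40 mA.
But then V_CE = 8.2 − 40×10 = -392 V < V_CE(sat) = 0.2 V — impossible in the active region.
So the transistor is saturated. With V_CE = 0.2 V, I_C = (V_CC − 0.2)/R_C = 8/10 = 0.8 mA.
Check: β·I_B = 40 mA > I_C = 0.8 mA, confirming saturation.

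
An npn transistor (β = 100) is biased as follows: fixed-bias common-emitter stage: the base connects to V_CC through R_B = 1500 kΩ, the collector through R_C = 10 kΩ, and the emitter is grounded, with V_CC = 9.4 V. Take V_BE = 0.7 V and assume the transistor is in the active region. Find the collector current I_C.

I_C ≈ 0.58 mA

Base loop: V_CC = I_B·R_B + V_BE, so I_B = (9.4 − 0.7)/1500 kΩ = 0.0058 mA.
In the active region I_C = β·I_B = 100 × 0.0058 = 0.58 mA.
Collector loop: V_CE = V_CC − I_C·R_C = 9.4 − 0.58×10 = 3.6 V.
Since V_CE = 3.6 V > V_CE(sat) ≈ 0.2 V, the transistor is in the active region as assumed.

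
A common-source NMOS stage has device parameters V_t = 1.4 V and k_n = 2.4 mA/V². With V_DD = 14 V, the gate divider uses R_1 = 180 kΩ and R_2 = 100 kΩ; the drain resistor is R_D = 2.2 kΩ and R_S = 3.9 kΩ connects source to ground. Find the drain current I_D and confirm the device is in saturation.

V_G = V_DD·R_2/(R_1+R_2) = 14×100/280 = 5 V.
Assume saturation: I_D = (k_n/2)(V_GS − V_t)² with V_GS = V_G − I_D·R_S = 5 − 3.9·I_D.
Substituting gives 18.3·I_D² − 34.7·I_D + 15.6 = 0, with roots I_D = 0.724 or 1.18 mA.
The root I_D = 1.18 mA gives V_GS = 0.41 V ≤ V_t, so take I_D = 0.724 mA.
Then V_GS = 2.18 V and V_DS = V_DD − I_D(R_D+R_S) = 14 − 0.724×6.1 = 9.58 V.
Saturation requires V_DS ≥ V_GS − V_t = 0.777 V; 9.58 ≥ 0.777 ✓.

I_D ≈ 0.72 mA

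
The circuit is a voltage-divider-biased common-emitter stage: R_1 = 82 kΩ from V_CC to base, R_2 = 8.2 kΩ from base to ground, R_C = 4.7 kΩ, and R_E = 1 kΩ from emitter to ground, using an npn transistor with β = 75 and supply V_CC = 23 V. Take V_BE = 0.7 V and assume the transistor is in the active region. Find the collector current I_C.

Thevenize the base divider: V_Th = V_CC·R_2/(R_1+R_2) = 23×8.2/90.2 = 2.09 V, R_Th = R_1‖R_2 = 7.45 kΩ.
Base-emitter loop: V_Th = I_B·R_Th + V_BE + (β+1)I_B·R_E, so I_B = (2.09 − 0.7) / (7.45 + 76×1) = 0.0167 mA.
I_C = β·I_B = 75×0.0167 = 1.25 mA, and I_E = (β+1)I_B = 1.27 mA.
V_CE = V_CC − I_C·R_C − I_E·R_E = 23 − 1.25×4.7 − 1.27×1 = 15.9 V.
V_CE = 15.9 V > 0.2 V confirms active-region operation.

I_C ≈ 1.2 mA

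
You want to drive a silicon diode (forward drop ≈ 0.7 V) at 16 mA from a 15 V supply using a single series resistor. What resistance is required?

The resistor drops V_S − V_D = 15 − 0.7 = 14.3 V at 16 mA.
R = 14.3 V / 16 mA = 0.894 kΩ.

R ≈ 0.89 kΩ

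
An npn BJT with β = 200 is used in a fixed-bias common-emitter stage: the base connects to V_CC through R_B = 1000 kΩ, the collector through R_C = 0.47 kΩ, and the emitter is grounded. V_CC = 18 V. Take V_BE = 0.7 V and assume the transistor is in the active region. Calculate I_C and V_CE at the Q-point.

Base loop: V_CC = I_B·R_B + V_BE, so I_B = (18 − 0.7)/1000 kΩ = 0.0173 mA.
In the active region I_C = β·I_B = 200 × 0.0173 = 3.46 mA.
Collector loop: V_CE = V_CC − I_C·R_C = 18 − 3.46×0.47 = 16.4 V.
Since V_CE = 16.4 V > V_CE(sat) ≈ 0.2 V, the transistor is in the active region as assumed.

I_C ≈ 3.5 mA, V_CE ≈ 16 V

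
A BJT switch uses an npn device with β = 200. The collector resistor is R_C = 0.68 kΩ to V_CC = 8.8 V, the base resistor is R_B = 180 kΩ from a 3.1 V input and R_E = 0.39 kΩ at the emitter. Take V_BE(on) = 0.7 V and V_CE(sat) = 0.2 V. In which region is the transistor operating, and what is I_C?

Assume active. Base-emitter loop: I_B = (V_BB − V_BE)/(R_B + (β+1)R_E) = (3.1 − 0.7)/(180 + 201×0.39) = 0.00929 mA.
I_C = β·I_B = 200×0.00929 = 1.86 mA.
V_CE = V_CC − I_C·R_C − I_E·R_E = 8.8 − 1.86×0.68 − 1.87×0.39 = 6.81 V > V_CE(sat), so the active-region assumption holds.

active; I_C ≈ 1.9 mA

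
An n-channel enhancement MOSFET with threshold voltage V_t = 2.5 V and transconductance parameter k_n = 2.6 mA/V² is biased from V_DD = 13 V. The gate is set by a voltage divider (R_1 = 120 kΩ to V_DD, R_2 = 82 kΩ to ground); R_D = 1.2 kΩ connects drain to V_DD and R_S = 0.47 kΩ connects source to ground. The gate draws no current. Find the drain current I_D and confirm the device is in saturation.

V_G = V_DD·R_2/(R_1+R_2) = 13×82/202 = 5.28 V.
Assume saturation: I_D = (k_n/2)(V_GS − V_t)² with V_GS = V_G − I_D·R_S = 5.28 − 0.47·I_D.
Substituting gives 0.287·I_D² − 4.39·I_D + 10 = 0, with roots I_D = 2.79 or 12.5 mA.
The root I_D = 12.5 mA gives V_GS = -0.602 V ≤ V_t, so take I_D = 2.79 mA.
Then V_GS = 3.97 V and V_DS = V_DD − I_D(R_D+R_S) = 13 − 2.79×1.67 = 8.34 V.
Saturation requires V_DS ≥ V_GS − V_t = 1.47 V; 8.34 ≥ 1.47 ✓.

I_D ≈ 2.8 mA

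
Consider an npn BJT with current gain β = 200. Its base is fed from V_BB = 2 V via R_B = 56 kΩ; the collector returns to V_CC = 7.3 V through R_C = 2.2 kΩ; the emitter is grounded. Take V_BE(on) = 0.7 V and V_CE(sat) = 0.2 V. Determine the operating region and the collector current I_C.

saturation; I_C ≈ 3.2 mA

Assume active: I_B = (2 − 0.7)/56 = 0.0232 mA, giving I_C = β·I_B = 4.64 mA.
But then V_CE = 7.3 − 4.64×2.2 = -2.91 V < V_CE(sat) = 0.2 V — impossible in the active region.
So the transistor is saturated. With V_CE = 0.2 V, I_C = (V_CC − 0.2)/R_C = 7.1/2.2 = 3.23 mA.
Check: β·I_B = 4.64 mA > I_C = 3.23 mA, confirming saturation.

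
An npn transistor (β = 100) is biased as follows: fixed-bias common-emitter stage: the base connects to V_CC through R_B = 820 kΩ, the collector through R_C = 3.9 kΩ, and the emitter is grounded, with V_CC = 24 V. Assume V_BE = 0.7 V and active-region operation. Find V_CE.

Base loop: V_CC = I_B·R_B + V_BE, so I_B = (24 − 0.7)/820 kΩ = 0.0284 mA.
In the active region I_C = β·I_B = 100 × 0.0284 = 2.84 mA.
Collector loop: V_CE = V_CC − I_C·R_C = 24 − 2.84×3.9 = 12.9 V.
Since V_CE = 12.9 V > V_CE(sat) ≈ 0.2 V, the transistor is in the active region as assumed.

V_CE ≈ 13 V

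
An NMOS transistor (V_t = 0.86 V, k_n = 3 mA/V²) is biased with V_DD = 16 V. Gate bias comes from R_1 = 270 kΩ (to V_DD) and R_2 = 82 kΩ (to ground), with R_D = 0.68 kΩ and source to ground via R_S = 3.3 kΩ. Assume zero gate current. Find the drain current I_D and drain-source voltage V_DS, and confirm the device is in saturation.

V_G = V_DD·R_2/(R_1+R_2) = 16×82/352 = 3.73 V.
Assume saturation: I_D = (k_n/2)(V_GS − V_t)² with V_GS = V_G − I_D·R_S = 3.73 − 3.3·I_D.
Substituting gives 16.3·I_D² − 29.4·I_D + 12.3 = 0, with roots I_D = 0.667 or 1.13 mA.
The root I_D = 1.13 mA gives V_GS = -0.00877 V ≤ V_t, so take I_D = 0.667 mA.
Then V_GS = 1.53 V and V_DS = V_DD − I_D(R_D+R_S) = 16 − 0.667×3.98 = 13.3 V.
Saturation requires V_DS ≥ V_GS − V_t = 0.667 V; 13.3 ≥ 0.667 ✓.

I_D ≈ 0.67 mA, V_DS ≈ 13 V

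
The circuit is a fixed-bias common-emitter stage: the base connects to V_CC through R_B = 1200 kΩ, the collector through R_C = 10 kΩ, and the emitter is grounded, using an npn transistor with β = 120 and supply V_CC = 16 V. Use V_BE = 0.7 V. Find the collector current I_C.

Base loop: V_CC = I_B·R_B + V_BE, so I_B = (16 − 0.7)/1200 kΩ = 0.0128 mA.
In the active region I_C = β·I_B = 120 × 0.0128 = 1.53 mA.
Collector loop: V_CE = V_CC − I_C·R_C = 16 − 1.53×10 = 0.7 V.
Since V_CE = 0.7 V > V_CE(sat) ≈ 0.2 V, the transistor is in the active region as assumed.

I_C ≈ 1.5 mA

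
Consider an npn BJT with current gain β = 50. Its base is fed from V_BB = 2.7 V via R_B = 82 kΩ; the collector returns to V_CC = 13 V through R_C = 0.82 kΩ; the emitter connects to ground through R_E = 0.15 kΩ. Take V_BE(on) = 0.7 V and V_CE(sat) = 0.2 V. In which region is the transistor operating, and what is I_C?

Assume active. Base-emitter loop: I_B = (V_BB − V_BE)/(R_B + (β+1)R_E) = (2.7 − 0.7)/(82 + 51×0.15) = 0.0223 mA.
I_C = β·I_B = 50×0.0223 = 1.12 mA.
V_CE = V_CC − I_C·R_C − I_E·R_E = 13 − 1.12×0.82 − 1.14×0.15 = 11.9 V > V_CE(sat), so the active-region assumption holds.

active; I_C ≈ 1.1 mA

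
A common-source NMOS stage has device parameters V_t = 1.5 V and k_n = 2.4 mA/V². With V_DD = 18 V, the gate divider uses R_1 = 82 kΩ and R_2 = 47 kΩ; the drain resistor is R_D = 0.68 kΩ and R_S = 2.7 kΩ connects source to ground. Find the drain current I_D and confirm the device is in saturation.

V_G = V_DD·R_2/(R_1+R_2) = 18×47/129 = 6.56 V.
Assume saturation: I_D = (k_n/2)(V_GS − V_t)² with V_GS = V_G − I_D·R_S = 6.56 − 2.7·I_D.
Substituting gives 8.75·I_D² − 33.8·I_D + 30.7 = 0, with roots I_D = 1.46 or 2.4 mA.
The root I_D = 2.4 mA gives V_GS = 0.0867 V ≤ V_t, so take I_D = 1.46 mA.
Then V_GS = 2.6 V and V_DS = V_DD − I_D(R_D+R_S) = 18 − 1.46×3.38 = 13.1 V.
Saturation requires V_DS ≥ V_GS − V_t = 1.1 V; 13.1 ≥ 1.1 ✓.

I_D ≈ 1.5 mA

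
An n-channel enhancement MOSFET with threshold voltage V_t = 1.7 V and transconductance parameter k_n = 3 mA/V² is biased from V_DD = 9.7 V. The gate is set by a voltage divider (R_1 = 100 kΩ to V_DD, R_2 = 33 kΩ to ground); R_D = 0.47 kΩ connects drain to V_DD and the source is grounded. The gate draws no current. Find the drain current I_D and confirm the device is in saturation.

I_D ≈ 0.75 mA

V_G = V_DD·R_2/(R_1+R_2) = 9.7×33/133 = 2.41 V. With the source grounded, V_GS = V_G = 2.41 V.
Assume saturation: I_D = (k_n/2)(V_GS − V_t)² = (3/2)×(2.41 − 1.7)² = 1.5×0.707² = 0.749 mA.
V_DS = V_DD − I_D·R_D = 9.7 − 0.749×0.47 = 9.35 V.
Saturation requires V_DS ≥ V_GS − V_t = 0.707 V; 9.35 ≥ 0.707 ✓.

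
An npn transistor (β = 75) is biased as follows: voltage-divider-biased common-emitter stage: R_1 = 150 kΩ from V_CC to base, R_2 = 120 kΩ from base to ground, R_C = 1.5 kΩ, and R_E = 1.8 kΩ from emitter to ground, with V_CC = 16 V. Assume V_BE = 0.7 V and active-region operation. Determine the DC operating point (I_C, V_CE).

I_C ≈ 2.4 mA, V_CE ≈ 8.1 V

Thevenize the base divider: V_Th = V_CC·R_2/(R_1+R_2) = 16×120/270 = 7.11 V, R_Th = R_1‖R_2 = 66.7 kΩ.
Base-emitter loop: V_Th = I_B·R_Th + V_BE + (β+1)I_B·R_E, so I_B = (7.11 − 0.7) / (66.7 + 76×1.8) = 0.0315 mA.
I_C = β·I_B = 75×0.0315 = 2.36 mA, and I_E = (β+1)I_B = 2.39 mA.
V_CE = V_CC − I_C·R_C − I_E·R_E = 16 − 2.36×1.5 − 2.39×1.8 = 8.14 V.
V_CE = 8.14 V > 0.2 V confirms active-region operation.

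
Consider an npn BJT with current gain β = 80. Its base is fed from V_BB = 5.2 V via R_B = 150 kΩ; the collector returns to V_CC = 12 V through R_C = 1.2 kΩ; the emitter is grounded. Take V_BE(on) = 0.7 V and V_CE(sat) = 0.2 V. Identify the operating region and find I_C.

active; I_C ≈ 2.4 mA

Assume active. Base-emitter loop: I_B = (V_BB − V_BE)/R_B = (5.2 − 0.7)/150 = 0.03 mA.
I_C = β·I_B = 80×0.03 = 2.4 mA.
V_CE = V_CC − I_C·R_C = 12 − 2.4×1.2 = 9.12 V > V_CE(sat), so the active-region assumption holds.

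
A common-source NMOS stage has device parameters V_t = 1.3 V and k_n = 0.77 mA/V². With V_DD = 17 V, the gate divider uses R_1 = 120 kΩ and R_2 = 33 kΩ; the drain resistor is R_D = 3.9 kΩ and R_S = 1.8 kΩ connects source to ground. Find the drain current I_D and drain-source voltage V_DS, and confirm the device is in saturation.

V_G = V_DD·R_2/(R_1+R_2) = 17×33/153 = 3.67 V.
Assume saturation: I_D = (k_n/2)(V_GS − V_t)² with V_GS = V_G − I_D·R_S = 3.67 − 1.8·I_D.
Substituting gives 1.25·I_D² − 4.28·I_D + 2.16 = 0, with roots I_D = 0.614 or 2.82 mA.
The root I_D = 2.82 mA gives V_GS = -1.41 V ≤ V_t, so take I_D = 0.614 mA.
Then V_GS = 2.56 V and V_DS = V_DD − I_D(R_D+R_S) = 17 − 0.614×5.7 = 13.5 V.
Saturation requires V_DS ≥ V_GS − V_t = 1.26 V; 13.5 ≥ 1.26 ✓.

I_D ≈ 0.61 mA, V_DS ≈ 14 V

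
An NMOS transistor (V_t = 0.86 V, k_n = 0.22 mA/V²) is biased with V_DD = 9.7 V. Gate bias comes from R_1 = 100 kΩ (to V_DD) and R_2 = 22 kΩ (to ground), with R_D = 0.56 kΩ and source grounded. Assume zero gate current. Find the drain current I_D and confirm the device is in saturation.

V_G = V_DD·R_2/(R_1+R_2) = 9.7×22/122 = 1.75 V. With the source grounded, V_GS = V_G = 1.75 V.
Assume saturation: I_D = (k_n/2)(V_GS − V_t)² = (0.22/2)×(1.75 − 0.86)² = 0.11×0.889² = 0.087 mA.
V_DS = V_DD − I_D·R_D = 9.7 − 0.087×0.56 = 9.65 V.
Saturation requires V_DS ≥ V_GS − V_t = 0.889 V; 9.65 ≥ 0.889 ✓.

I_D ≈ 0.087 mA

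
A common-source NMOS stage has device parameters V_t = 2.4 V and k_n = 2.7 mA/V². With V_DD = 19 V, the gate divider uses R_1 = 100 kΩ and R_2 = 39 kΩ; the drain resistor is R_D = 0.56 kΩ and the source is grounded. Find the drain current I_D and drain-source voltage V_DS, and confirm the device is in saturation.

V_G = V_DD·R_2/(R_1+R_2) = 19×39/139 = 5.33 V. With the source grounded, V_GS = V_G = 5.33 V.
Assume saturation: I_D = (k_n/2)(V_GS − V_t)² = (2.7/2)×(5.33 − 2.4)² = 1.35×2.93² = 11.6 mA.
V_DS = V_DD − I_D·R_D = 19 − 11.6×0.56 = 12.5 V.
Saturation requires V_DS ≥ V_GS − V_t = 2.93 V; 12.5 ≥ 2.93 ✓.

I_D ≈ 12 mA, V_DS ≈ 13 V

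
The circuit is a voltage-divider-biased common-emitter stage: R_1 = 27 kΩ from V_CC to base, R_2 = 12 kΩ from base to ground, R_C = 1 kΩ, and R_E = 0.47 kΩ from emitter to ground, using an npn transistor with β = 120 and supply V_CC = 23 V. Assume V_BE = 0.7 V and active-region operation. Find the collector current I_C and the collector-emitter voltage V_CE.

I_C ≈ 12 mA, V_CE ≈ 5.7 V

Thevenize the base divider: V_Th = V_CC·R_2/(R_1+R_2) = 23×12/39 = 7.08 V, R_Th = R_1‖R_2 = 8.31 kΩ.
Base-emitter loop: V_Th = I_B·R_Th + V_BE + (β+1)I_B·R_E, so I_B = (7.08 − 0.7) / (8.31 + 121×0.47) = 0.0978 mA.
I_C = β·I_B = 120×0.0978 = 11.7 mA, and I_E = (β+1)I_B = 11.8 mA.
V_CE = V_CC − I_C·R_C − I_E·R_E = 23 − 11.7×1 − 11.8×0.47 = 5.7 V.
V_CE = 5.7 V > 0.2 V confirms active-region operation.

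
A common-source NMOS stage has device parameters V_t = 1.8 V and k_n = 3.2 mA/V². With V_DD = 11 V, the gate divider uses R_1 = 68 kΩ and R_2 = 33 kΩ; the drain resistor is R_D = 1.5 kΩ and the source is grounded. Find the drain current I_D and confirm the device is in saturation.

I_D ≈ 5.1 mA

V_G = V_DD·R_2/(R_1+R_2) = 11×33/101 = 3.59 V. With the source grounded, V_GS = V_G = 3.59 V.
Assume saturation: I_D = (k_n/2)(V_GS − V_t)² = (3.2/2)×(3.59 − 1.8)² = 1.6×1.79² = 5.15 mA.
V_DS = V_DD − I_D·R_D = 11 − 5.15×1.5 = 3.28 V.
Saturation requires V_DS ≥ V_GS − V_t = 1.79 V; 3.28 ≥ 1.79 ✓.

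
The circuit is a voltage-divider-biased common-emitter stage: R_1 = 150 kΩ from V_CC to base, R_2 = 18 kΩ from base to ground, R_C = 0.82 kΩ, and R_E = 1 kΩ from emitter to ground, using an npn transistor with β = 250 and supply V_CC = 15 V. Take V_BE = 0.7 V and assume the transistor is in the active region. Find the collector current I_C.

I_C ≈ 0.85 mA

Thevenize the base divider: V_Th = V_CC·R_2/(R_1+R_2) = 15×18/168 = 1.61 V, R_Th = R_1‖R_2 = 16.1 kΩ.
Base-emitter loop: V_Th = I_B·R_Th + V_BE + (β+1)I_B·R_E, so I_B = (1.61 − 0.7) / (16.1 + 251×1) = 0.0034 mA.
I_C = β·I_B = 250×0.0034 = 0.849 mA, and I_E = (β+1)I_B = 0.853 mA.
V_CE = V_CC − I_C·R_C − I_E·R_E = 15 − 0.849×0.82 − 0.853×1 = 13.5 V.
V_CE = 13.5 V > 0.2 V confirms active-region operation.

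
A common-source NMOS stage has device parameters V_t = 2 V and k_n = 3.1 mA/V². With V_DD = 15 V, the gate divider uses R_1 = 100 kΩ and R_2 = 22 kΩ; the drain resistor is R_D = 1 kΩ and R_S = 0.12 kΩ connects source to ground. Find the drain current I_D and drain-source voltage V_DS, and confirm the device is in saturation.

V_G = V_DD·R_2/(R_1+R_2) = 15×22/122 = 2.7 V.
Assume saturation: I_D = (k_n/2)(V_GS − V_t)² with V_GS = V_G − I_D·R_S = 2.7 − 0.12·I_D.
Substituting gives 0.0223·I_D² − 1.26·I_D + 0.77 = 0, with roots I_D = 0.617 or 55.9 mA.
The root I_D = 55.9 mA gives V_GS = -4.01 V ≤ V_t, so take I_D = 0.617 mA.
Then V_GS = 2.63 V and V_DS = V_DD − I_D(R_D+R_S) = 15 − 0.617×1.12 = 14.3 V.
Saturation requires V_DS ≥ V_GS − V_t = 0.631 V; 14.3 ≥ 0.631 ✓.

I_D ≈ 0.62 mA, V_DS ≈ 14 V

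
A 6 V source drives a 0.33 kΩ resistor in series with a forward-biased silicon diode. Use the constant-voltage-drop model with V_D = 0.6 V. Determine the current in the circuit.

KVL around the loop: 6 = V_D + I·R = 0.6 + I × 0.33 kΩ.
So I = (6 − 0.6) / 0.33 kΩ = 5.4 / 0.33 = 16.4 mA.

I ≈ 16 mA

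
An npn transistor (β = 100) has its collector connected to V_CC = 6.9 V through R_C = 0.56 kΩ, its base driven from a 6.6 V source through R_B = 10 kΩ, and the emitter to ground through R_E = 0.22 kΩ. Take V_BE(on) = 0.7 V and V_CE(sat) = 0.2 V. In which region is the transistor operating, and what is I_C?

saturation; I_C ≈ 8.5 mA

Assume active: I_B = (6.6 − 0.7)/(10 + 101×0.22) = 0.183 mA, I_C = β·I_B = 18.3 mA.
Then V_CE = 6.9 − 18.3×0.56 − 18.5×0.22 = -7.42 V < 0.2 V — the active assumption fails.
Re-solve with V_CE = 0.2 V. KCL at the emitter: V_E/R_E = (V_BB−0.7−V_E)/R_B + (V_CC−0.2−V_E)/R_C, giving V_E = 1.95 V.
I_C = (V_CC − 0.2 − V_E)/R_C = (6.7 − 1.95)/0.56 = 8.48 mA.
Check: I_B = (5.9 − 1.95)/10 = 0.395 mA, and β·I_B = 39.5 mA > I_C, confirming saturation.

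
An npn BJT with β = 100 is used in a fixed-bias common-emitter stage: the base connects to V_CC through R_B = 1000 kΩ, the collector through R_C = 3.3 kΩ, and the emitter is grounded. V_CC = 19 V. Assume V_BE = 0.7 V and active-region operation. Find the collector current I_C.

I_C ≈ 1.8 mA

Base loop: V_CC = I_B·R_B + V_BE, so I_B = (19 − 0.7)/1000 kΩ = 0.0183 mA.
In the active region I_C = β·I_B = 100 × 0.0183 = 1.83 mA.
Collector loop: V_CE = V_CC − I_C·R_C = 19 − 1.83×3.3 = 13 V.
Since V_CE = 13 V > V_CE(sat) ≈ 0.2 V, the transistor is in the active region as assumed.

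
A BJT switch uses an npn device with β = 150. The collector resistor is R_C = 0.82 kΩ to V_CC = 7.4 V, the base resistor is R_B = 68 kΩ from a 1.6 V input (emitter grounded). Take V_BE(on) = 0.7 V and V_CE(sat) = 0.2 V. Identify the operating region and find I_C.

active; I_C ≈ 2 mA

Assume active. Base-emitter loop: I_B = (V_BB − V_BE)/R_B = (1.6 − 0.7)/68 = 0.0132 mA.
I_C = β·I_B = 150×0.0132 = 1.99 mA.
V_CE = V_CC − I_C·R_C = 7.4 − 1.99×0.82 = 5.77 V > V_CE(sat), so the active-region assumption holds.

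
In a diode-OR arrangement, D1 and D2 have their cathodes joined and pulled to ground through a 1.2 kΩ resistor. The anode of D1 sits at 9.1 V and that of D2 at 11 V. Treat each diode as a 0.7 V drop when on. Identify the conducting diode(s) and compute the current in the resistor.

Only D2 conducts; I_R ≈ 8.6 mA

Assume both conduct. Then node N would need to be at both 9.1−0.7 = 8.4 V and 11−0.7 = 10.3 V, which is impossible.
Assume only D2 conducts: V_N = 11 − 0.7 = 10.3 V, so I_R = 10.3/1.2 = 8.58 mA.
Check D1: its anode-to-cathode voltage is 9.1 − 10.3 = -1.2 V < 0.7 V, so it is off. The assumption is consistent.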